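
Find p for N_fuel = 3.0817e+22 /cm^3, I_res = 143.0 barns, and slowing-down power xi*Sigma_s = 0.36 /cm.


p = exp(-N * I * 1e-24 / (xi*Sigma_s))
p = exp(-3.0817e+22 * 143.0 * 1e-24 / 0.36)
p = 4.8274e-06

4.8274e-06


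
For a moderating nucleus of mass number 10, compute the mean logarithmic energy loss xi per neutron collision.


xi = 1 + (A-1)^2/(2A) * ln((A-1)/(A+1))
xi = 1 + (10-1)^2/(2*10) * ln((10-1)/(10 +1))
xi = 0.18728

0.18728


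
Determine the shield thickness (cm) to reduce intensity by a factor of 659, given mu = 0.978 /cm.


x = ln(factor) / mu
x = ln(659) / 0.978
x = 6.6367 cm

6.6367


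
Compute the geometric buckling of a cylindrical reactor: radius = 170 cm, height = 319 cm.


B^2 = (2.405/R)^2 + (pi/H)^2
B^2 = (2.405/170)^2 + (pi/319)^2
B^2 = 2.9713e-04 /cm^2

2.9713e-04


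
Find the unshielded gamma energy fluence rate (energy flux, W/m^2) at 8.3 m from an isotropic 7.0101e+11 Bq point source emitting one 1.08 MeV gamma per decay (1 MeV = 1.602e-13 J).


psi = A * E * 1.602e-13 / (4*pi*r^2)
psi = 7.0101e+11 * 1.08 * 1.602e-13 / (4*pi*8.3^2)
psi = 1.4010e-04 W/m^2

1.4010e-04


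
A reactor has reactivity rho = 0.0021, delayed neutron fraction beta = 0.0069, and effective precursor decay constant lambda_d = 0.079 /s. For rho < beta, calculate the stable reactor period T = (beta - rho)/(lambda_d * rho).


T = (beta - rho) / (lambda_d * rho)
T = (0.0069 - 0.0021) / (0.079 * 0.0021)
T = 28.933 s

28.933


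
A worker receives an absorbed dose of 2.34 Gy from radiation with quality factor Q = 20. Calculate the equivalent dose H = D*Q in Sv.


H = D * Q
H = 2.34 * 20
H = 46.800 Sv

46.800


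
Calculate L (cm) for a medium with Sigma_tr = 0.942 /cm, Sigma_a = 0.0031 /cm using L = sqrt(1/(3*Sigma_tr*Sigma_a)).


D = 1 / (3 * Sigma_tr) = 1 / (3 * 0.942) = 0.3538570 cm
L = sqrt(D / Sigma_a)
L = sqrt(0.3538570 / 0.0031)
L = 10.684 cm

10.684


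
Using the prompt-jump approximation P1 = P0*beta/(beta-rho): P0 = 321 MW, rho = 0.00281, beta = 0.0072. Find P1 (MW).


P1/P0 = beta / (beta - rho)
P1/P0 = 0.0072 / (0.0072 - 0.00281) = 1.640091
P1 = 321 * 1.640091 = 526.47 MW

526.47


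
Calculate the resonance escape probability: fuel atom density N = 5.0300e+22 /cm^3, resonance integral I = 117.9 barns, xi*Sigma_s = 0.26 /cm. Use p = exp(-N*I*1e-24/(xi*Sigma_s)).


p = exp(-N * I * 1e-24 / (xi*Sigma_s))
p = exp(-5.0300e+22 * 117.9 * 1e-24 / 0.26)
p = 1.2420e-10

1.2420e-10


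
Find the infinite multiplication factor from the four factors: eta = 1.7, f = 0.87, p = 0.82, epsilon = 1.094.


k_inf = eta * f * p * epsilon
k_inf = 1.7 * 0.87 * 0.82 * 1.094
k_inf = 1.3268

1.3268


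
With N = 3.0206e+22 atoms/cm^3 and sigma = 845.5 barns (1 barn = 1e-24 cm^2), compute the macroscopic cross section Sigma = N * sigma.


Sigma = N * sigma_barns * 1e-24
Sigma = 3.0206e+22 * 845.5 * 1e-24
Sigma = 25.539 /cm

25.539


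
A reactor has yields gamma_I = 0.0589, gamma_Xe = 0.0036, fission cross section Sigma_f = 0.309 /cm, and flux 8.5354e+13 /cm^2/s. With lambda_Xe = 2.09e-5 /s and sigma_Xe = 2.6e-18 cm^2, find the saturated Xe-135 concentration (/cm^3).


Xe_eq = (gamma_I + gamma_Xe) * Sigma_f * phi / (lambda_Xe + sigma_Xe * phi)
Numerator = (0.0589 + 0.0036) * 0.309 * 8.5354e+13 = 1.648399e+12
Denominator = 2.09e-5 + 2.6e-18 * 8.5354e+13 = 2.428204e-04
Xe_eq = 1.648399e+12 / 2.428204e-04 = 6.7886e+15 /cm^3

6.7886e+15


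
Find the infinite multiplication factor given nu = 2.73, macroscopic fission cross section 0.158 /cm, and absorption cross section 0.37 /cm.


k_inf = nu * Sigma_f / Sigma_a
k_inf = 2.73 * 0.158 / 0.37
k_inf = 1.1658

1.1658


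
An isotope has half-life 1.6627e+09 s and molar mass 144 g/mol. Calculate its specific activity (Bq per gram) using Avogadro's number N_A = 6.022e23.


lambda = ln(2) / t_half = ln(2) / 1.6627e+09 = 4.168805e-10 /s
SA = lambda * N_A / M
SA = 4.168805e-10 * 6.022e23 / 144
SA = 1.7434e+12 Bq/g

1.7434e+12


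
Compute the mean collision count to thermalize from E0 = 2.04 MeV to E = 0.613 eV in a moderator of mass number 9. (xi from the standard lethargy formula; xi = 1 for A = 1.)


xi = 1 + (A-1)^2/(2A)*ln((A-1)/(A+1)) = 0.2066007 (for A = 9)
n = ln(E0/E) / xi
n = ln(2.04e6 / 0.613) / 0.2066007
n = ln(3.327896e+06) / 0.2066007 = 72.690

72.690


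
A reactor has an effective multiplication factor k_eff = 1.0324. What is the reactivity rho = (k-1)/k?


rho = (k_eff - 1) / k_eff
rho = (1.0324 - 1) / 1.0324
rho = 0.031383

0.031383


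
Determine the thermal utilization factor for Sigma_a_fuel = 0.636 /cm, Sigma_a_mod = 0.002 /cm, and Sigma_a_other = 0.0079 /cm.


f = Sigma_a_fuel / (Sigma_a_fuel + Sigma_a_mod + Sigma_a_other)
f = 0.636 / (0.636 + 0.002 + 0.0079)
f = 0.98467

0.98467


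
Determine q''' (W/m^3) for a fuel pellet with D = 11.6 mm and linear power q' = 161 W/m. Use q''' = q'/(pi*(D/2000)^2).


r = D / 2 / 1000 = 11.6 / 2 / 1000 = 0.0058 m
q''' = q' / (pi * r^2)
q''' = 161 / (pi * 0.0058^2)
q''' = 1.5234e+06 W/m^3

1.5234e+06


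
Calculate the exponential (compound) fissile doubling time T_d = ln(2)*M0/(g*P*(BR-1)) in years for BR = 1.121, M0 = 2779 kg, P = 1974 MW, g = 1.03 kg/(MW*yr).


Breeding gain G = BR - 1 = 1.121 - 1 = 0.121
Fissile production rate = g * P * G = 1.03 * 1974 * 0.121 = 246.01962 kg/yr
T_d = ln(2) * M0 / (g * P * G)
T_d = ln(2) * 2779 / 246.01962 = 7.8297 yr

7.8297


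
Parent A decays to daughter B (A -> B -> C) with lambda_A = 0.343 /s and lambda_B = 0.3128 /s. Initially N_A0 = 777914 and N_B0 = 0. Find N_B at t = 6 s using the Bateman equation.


N_B(t) = lambda_A * N_A0 / (lambda_B - lambda_A) * [exp(-lambda_A*t) - exp(-lambda_B*t)]
exp(-0.343*6) = 0.1277091; exp(-0.3128*6) = 0.1530792
N_B = 0.343 * 777914 / (0.3128 - 0.343) * (0.1277091 - 0.1530792)
N_B = 224151

224151


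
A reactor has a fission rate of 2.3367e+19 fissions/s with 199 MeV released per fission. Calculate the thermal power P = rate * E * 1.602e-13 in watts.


P = fission_rate * E_MeV * 1.602e-13
P = 2.3367e+19 * 199 * 1.602e-13
P = 7.4494e+08 W

7.4494e+08


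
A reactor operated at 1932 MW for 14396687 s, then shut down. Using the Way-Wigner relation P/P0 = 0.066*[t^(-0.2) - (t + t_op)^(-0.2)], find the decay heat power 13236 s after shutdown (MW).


P/P0 = 0.066 * [t^(-0.2) - (t + t_op)^(-0.2)]
P/P0 = 0.066 * [13236^(-0.2) - (13236 + 14396687)^(-0.2)]
P/P0 = 0.066 * [0.1498472 - 0.03700562] = 0.007447544
P = 1932 * 0.007447544 = 14.389 MW

14.389


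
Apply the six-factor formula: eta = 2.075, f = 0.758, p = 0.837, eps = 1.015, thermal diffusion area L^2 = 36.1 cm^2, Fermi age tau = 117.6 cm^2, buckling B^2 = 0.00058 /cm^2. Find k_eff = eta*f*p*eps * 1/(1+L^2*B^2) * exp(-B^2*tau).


k_inf = eta*f*p*eps = 2.075*0.758*0.837*1.015 = 1.336223
P_TNL = 1/(1 + L^2*B^2) = 1/(1 + 36.1*0.00058) = 0.9794914
P_FNL = exp(-B^2*tau) = exp(-0.00058*117.6) = 0.9340662
k_eff = k_inf * P_TNL * P_FNL = 1.336223 * 0.9794914 * 0.9340662
k_eff = 1.2225

1.2225


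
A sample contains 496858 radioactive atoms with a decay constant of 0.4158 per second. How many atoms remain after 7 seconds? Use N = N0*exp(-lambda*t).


N = N0 * exp(-lambda * t)
N = 496858 * exp(-0.4158 * 7)
N = 27050

27050


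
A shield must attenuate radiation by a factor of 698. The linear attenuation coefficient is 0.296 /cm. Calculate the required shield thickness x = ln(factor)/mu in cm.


x = ln(factor) / mu
x = ln(698) / 0.296
x = 22.122 cm

22.122


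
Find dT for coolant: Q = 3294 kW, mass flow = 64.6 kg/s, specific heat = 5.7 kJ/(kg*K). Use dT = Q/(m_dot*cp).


dT = Q / (m_dot * cp)
dT = 3294 / (64.6 * 5.7)
dT = 8.9457 C

8.9457


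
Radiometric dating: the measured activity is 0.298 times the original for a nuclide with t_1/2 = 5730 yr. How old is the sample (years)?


lambda = ln(2) / t_half = ln(2) / 5730 = 1.209681e-04 /yr
t = -ln(A/A0) / lambda
t = -ln(0.298) / 1.209681e-04
t = 10008 yr

10008


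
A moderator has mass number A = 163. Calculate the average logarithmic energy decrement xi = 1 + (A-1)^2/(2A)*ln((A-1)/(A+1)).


xi = 1 + (A-1)^2/(2A) * ln((A-1)/(A+1))
xi = 1 + (163-1)^2/(2*163) * ln((163-1)/(163 +1))
xi = 0.012220

0.012220


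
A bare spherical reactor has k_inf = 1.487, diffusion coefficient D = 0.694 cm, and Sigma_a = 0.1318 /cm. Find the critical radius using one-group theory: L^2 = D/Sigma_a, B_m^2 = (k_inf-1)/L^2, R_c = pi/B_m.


L^2 = D / Sigma_a = 0.694 / 0.1318 = 5.265554 cm^2
B_m^2 = (k_inf - 1) / L^2 = (1.487 - 1) / 5.265554 = 0.09248789 /cm^2
For a bare sphere: B_g = pi/R, so R_c = pi / sqrt(B_m^2)
R_c = pi / sqrt(0.09248789) = 10.330 cm

10.330


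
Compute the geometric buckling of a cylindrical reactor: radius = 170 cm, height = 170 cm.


B^2 = (2.405/R)^2 + (pi/H)^2
B^2 = (2.405/170)^2 + (pi/170)^2
B^2 = 5.4165e-04 /cm^2

5.4165e-04


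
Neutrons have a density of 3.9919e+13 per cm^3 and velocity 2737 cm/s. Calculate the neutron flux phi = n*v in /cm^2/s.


phi = n * v
phi = 3.9919e+13 * 2737
phi = 1.0926e+17 /cm^2/s

1.0926e+17


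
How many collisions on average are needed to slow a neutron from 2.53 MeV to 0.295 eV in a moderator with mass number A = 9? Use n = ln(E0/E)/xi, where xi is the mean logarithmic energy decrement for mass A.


xi = 1 + (A-1)^2/(2A)*ln((A-1)/(A+1)) = 0.2066007 (for A = 9)
n = ln(E0/E) / xi
n = ln(2.53e6 / 0.295) / 0.2066007
n = ln(8.576271e+06) / 0.2066007 = 77.272

77.272


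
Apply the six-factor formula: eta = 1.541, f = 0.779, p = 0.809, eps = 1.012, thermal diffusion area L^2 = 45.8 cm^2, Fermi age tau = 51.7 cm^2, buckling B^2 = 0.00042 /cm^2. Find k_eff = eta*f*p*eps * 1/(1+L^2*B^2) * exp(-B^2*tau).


k_inf = eta*f*p*eps = 1.541*0.779*0.809*1.012 = 0.9828090
P_TNL = 1/(1 + L^2*B^2) = 1/(1 + 45.8*0.00042) = 0.9811270
P_FNL = exp(-B^2*tau) = exp(-0.00042*51.7) = 0.9785201
k_eff = k_inf * P_TNL * P_FNL = 0.9828090 * 0.9811270 * 0.9785201
k_eff = 0.94355

0.94355


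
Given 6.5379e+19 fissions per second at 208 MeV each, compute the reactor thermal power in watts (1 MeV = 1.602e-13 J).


P = fission_rate * E_MeV * 1.602e-13
P = 6.5379e+19 * 208 * 1.602e-13
P = 2.1785e+09 W

2.1785e+09


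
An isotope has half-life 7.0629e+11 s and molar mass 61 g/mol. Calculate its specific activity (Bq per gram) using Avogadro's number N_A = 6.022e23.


lambda = ln(2) / t_half = ln(2) / 7.0629e+11 = 9.813918e-13 /s
SA = lambda * N_A / M
SA = 9.813918e-13 * 6.022e23 / 61
SA = 9.6884e+09 Bq/g

9.6884e+09


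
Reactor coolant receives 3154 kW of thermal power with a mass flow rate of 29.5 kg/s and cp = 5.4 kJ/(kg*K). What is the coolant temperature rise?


dT = Q / (m_dot * cp)
dT = 3154 / (29.5 * 5.4)
dT = 19.799 C

19.799


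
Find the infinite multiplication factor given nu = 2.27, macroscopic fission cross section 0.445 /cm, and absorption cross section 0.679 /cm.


k_inf = nu * Sigma_f / Sigma_a
k_inf = 2.27 * 0.445 / 0.679
k_inf = 1.4877

1.4877


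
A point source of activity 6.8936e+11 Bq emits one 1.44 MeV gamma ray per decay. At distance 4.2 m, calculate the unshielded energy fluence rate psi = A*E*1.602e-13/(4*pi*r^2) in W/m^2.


psi = A * E * 1.602e-13 / (4*pi*r^2)
psi = 6.8936e+11 * 1.44 * 1.602e-13 / (4*pi*4.2^2)
psi = 7.1740e-04 W/m^2

7.1740e-04


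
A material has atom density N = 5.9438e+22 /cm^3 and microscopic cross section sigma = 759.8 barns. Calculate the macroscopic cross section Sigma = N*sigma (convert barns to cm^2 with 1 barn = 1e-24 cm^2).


Sigma = N * sigma_barns * 1e-24
Sigma = 5.9438e+22 * 759.8 * 1e-24
Sigma = 45.161 /cm

45.161


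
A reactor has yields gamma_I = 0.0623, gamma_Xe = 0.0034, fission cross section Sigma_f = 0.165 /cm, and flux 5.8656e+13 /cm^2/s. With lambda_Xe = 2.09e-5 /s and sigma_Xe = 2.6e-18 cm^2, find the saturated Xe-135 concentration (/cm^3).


Xe_eq = (gamma_I + gamma_Xe) * Sigma_f * phi / (lambda_Xe + sigma_Xe * phi)
Numerator = (0.0623 + 0.0034) * 0.165 * 5.8656e+13 = 6.358604e+11
Denominator = 2.09e-5 + 2.6e-18 * 5.8656e+13 = 1.734056e-04
Xe_eq = 6.358604e+11 / 1.734056e-04 = 3.6669e+15 /cm^3

3.6669e+15


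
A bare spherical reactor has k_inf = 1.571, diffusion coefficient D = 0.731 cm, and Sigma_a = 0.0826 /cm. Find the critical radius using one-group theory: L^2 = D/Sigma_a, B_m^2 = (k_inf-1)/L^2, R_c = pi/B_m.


L^2 = D / Sigma_a = 0.731 / 0.0826 = 8.849879 cm^2
B_m^2 = (k_inf - 1) / L^2 = (1.571 - 1) / 8.849879 = 0.06452066 /cm^2
For a bare sphere: B_g = pi/R, so R_c = pi / sqrt(B_m^2)
R_c = pi / sqrt(0.06452066) = 12.368 cm

12.368


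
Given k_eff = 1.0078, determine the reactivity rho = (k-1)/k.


rho = (k_eff - 1) / k_eff
rho = (1.0078 - 1) / 1.0078
rho = 0.0077396

0.0077396


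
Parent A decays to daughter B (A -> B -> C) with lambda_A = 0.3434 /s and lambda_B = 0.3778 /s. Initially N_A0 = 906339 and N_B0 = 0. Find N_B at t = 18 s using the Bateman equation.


N_B(t) = lambda_A * N_A0 / (lambda_B - lambda_A) * [exp(-lambda_A*t) - exp(-lambda_B*t)]
exp(-0.3434*18) = 0.002067945; exp(-0.3778*18) = 0.001113330
N_B = 0.3434 * 906339 / (0.3778 - 0.3434) * (0.002067945 - 0.001113330)
N_B = 8637.0

8637.0


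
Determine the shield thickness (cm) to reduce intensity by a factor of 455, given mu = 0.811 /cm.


x = ln(factor) / mu
x = ln(455) / 0.811
x = 7.5466 cm

7.5466


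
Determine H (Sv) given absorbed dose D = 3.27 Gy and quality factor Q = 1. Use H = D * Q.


H = D * Q
H = 3.27 * 1
H = 3.2700 Sv

3.2700


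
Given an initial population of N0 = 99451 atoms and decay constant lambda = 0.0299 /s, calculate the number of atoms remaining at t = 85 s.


N = N0 * exp(-lambda * t)
N = 99451 * exp(-0.0299 * 85)
N = 7831.6

7831.6


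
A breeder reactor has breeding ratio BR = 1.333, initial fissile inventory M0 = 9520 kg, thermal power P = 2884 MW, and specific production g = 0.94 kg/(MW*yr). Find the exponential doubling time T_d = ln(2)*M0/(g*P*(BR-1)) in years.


Breeding gain G = BR - 1 = 1.333 - 1 = 0.333
Fissile production rate = g * P * G = 0.94 * 2884 * 0.333 = 902.74968 kg/yr
T_d = ln(2) * M0 / (g * P * G)
T_d = ln(2) * 9520 / 902.74968 = 7.3096 yr

7.3096


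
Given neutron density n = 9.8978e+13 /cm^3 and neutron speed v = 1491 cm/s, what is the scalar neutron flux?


phi = n * v
phi = 9.8978e+13 * 1491
phi = 1.4758e+17 /cm^2/s

1.4758e+17


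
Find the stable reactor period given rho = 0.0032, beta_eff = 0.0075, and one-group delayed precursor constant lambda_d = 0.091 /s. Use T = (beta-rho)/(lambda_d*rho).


T = (beta - rho) / (lambda_d * rho)
T = (0.0075 - 0.0032) / (0.091 * 0.0032)
T = 14.766 s

14.766


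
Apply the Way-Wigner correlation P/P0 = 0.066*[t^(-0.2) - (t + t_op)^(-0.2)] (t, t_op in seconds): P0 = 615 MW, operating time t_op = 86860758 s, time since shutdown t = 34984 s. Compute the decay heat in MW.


P/P0 = 0.066 * [t^(-0.2) - (t + t_op)^(-0.2)]
P/P0 = 0.066 * [34984^(-0.2) - (34984 + 86860758)^(-0.2)]
P/P0 = 0.066 * [0.1233747 - 0.02583451] = 0.006437653
P = 615 * 0.006437653 = 3.9592 MW

3.9592


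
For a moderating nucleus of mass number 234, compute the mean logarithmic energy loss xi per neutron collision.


xi = 1 + (A-1)^2/(2A) * ln((A-1)/(A+1))
xi = 1 + (234-1)^2/(2*234) * ln((234-1)/(234 +1))
xi = 0.0085227

0.0085227


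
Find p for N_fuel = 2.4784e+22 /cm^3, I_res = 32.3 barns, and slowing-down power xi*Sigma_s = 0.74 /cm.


p = exp(-N * I * 1e-24 / (xi*Sigma_s))
p = exp(-2.4784e+22 * 32.3 * 1e-24 / 0.74)
p = 0.33899

0.33899


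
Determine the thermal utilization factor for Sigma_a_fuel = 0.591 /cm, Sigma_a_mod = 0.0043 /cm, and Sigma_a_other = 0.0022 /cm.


f = Sigma_a_fuel / (Sigma_a_fuel + Sigma_a_mod + Sigma_a_other)
f = 0.591 / (0.591 + 0.0043 + 0.0022)
f = 0.98912

0.98912


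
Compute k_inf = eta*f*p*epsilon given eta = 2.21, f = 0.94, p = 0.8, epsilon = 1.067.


k_inf = eta * f * p * epsilon
k_inf = 2.21 * 0.94 * 0.8 * 1.067
k_inf = 1.7733

1.7733


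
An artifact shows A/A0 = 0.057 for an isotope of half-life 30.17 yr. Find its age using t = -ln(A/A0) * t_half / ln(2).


lambda = ln(2) / t_half = ln(2) / 30.17 = 0.02297472 /yr
t = -ln(A/A0) / lambda
t = -ln(0.057) / 0.02297472
t = 124.69 yr

124.69


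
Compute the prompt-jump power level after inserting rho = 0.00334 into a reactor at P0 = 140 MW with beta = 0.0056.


P1/P0 = beta / (beta - rho)
P1/P0 = 0.0056 / (0.0056 - 0.00334) = 2.477876
P1 = 140 * 2.477876 = 346.90 MW

346.90


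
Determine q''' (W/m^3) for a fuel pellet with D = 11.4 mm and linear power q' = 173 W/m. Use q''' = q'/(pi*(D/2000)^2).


r = D / 2 / 1000 = 11.4 / 2 / 1000 = 0.0057 m
q''' = q' / (pi * r^2)
q''' = 173 / (pi * 0.0057^2)
q''' = 1.6949e+06 W/m^3

1.6949e+06


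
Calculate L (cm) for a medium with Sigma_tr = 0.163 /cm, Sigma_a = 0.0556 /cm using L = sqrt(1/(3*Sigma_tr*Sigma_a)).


D = 1 / (3 * Sigma_tr) = 1 / (3 * 0.163) = 2.044990 cm
L = sqrt(D / Sigma_a)
L = sqrt(2.044990 / 0.0556)
L = 6.0647 cm

6.0647


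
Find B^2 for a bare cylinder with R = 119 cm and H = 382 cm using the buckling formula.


B^2 = (2.405/R)^2 + (pi/H)^2
B^2 = (2.405/119)^2 + (pi/382)^2
B^2 = 4.7608e-04 /cm^2

4.7608e-04


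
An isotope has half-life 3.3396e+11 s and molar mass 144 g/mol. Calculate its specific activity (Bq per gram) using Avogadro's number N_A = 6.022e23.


lambda = ln(2) / t_half = ln(2) / 3.3396e+11 = 2.075540e-12 /s
SA = lambda * N_A / M
SA = 2.075540e-12 * 6.022e23 / 144
SA = 8.6798e+09 Bq/g

8.6798e+09


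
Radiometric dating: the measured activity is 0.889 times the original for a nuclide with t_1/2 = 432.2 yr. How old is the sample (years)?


lambda = ln(2) / t_half = ln(2) / 432.2 = 0.001603765 /yr
t = -ln(A/A0) / lambda
t = -ln(0.889) / 0.001603765
t = 73.364 yr

73.364


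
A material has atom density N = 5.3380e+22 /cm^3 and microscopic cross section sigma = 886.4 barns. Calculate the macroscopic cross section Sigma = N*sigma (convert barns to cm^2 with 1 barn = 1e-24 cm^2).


Sigma = N * sigma_barns * 1e-24
Sigma = 5.3380e+22 * 886.4 * 1e-24
Sigma = 47.316 /cm

47.316


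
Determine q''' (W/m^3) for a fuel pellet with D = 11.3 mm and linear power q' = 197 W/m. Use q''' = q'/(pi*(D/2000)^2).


r = D / 2 / 1000 = 11.3 / 2 / 1000 = 0.00565 m
q''' = q' / (pi * r^2)
q''' = 197 / (pi * 0.00565^2)
q''' = 1.9644e+06 W/m^3

1.9644e+06


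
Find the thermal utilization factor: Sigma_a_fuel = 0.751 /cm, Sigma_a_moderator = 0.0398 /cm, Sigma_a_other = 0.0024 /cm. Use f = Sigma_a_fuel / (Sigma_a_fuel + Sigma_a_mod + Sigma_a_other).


f = Sigma_a_fuel / (Sigma_a_fuel + Sigma_a_mod + Sigma_a_other)
f = 0.751 / (0.751 + 0.0398 + 0.0024)
f = 0.94680

0.94680


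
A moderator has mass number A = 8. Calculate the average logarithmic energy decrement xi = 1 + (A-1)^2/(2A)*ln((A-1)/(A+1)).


xi = 1 + (A-1)^2/(2A) * ln((A-1)/(A+1))
xi = 1 + (8-1)^2/(2*8) * ln((8-1)/(8 +1))
xi = 0.23035

0.23035


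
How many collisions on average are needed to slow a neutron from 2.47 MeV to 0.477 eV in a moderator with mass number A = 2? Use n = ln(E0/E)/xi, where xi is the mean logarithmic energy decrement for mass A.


xi = 1 + (A-1)^2/(2A)*ln((A-1)/(A+1)) = 0.7253469 (for A = 2)
n = ln(E0/E) / xi
n = ln(2.47e6 / 0.477) / 0.7253469
n = ln(5.178197e+06) / 0.7253469 = 21.314

21.314


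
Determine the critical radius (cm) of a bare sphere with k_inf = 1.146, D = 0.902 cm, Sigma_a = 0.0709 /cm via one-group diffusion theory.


L^2 = D / Sigma_a = 0.902 / 0.0709 = 12.72214 cm^2
B_m^2 = (k_inf - 1) / L^2 = (1.146 - 1) / 12.72214 = 0.01147606 /cm^2
For a bare sphere: B_g = pi/R, so R_c = pi / sqrt(B_m^2)
R_c = pi / sqrt(0.01147606) = 29.326 cm

29.326


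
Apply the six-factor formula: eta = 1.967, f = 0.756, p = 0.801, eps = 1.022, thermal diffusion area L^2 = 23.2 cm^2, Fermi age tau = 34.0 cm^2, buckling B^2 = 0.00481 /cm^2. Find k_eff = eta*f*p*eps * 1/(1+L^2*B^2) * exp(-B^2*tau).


k_inf = eta*f*p*eps = 1.967*0.756*0.801*1.022 = 1.217333
P_TNL = 1/(1 + L^2*B^2) = 1/(1 + 23.2*0.00481) = 0.8996106
P_FNL = exp(-B^2*tau) = exp(-0.00481*34.0) = 0.8491325
k_eff = k_inf * P_TNL * P_FNL = 1.217333 * 0.8996106 * 0.8491325
k_eff = 0.92991

0.92991


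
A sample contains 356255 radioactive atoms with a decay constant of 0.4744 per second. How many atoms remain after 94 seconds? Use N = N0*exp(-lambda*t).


N = N0 * exp(-lambda * t)
N = 356255 * exp(-0.4744 * 94)
N = 1.5311e-14

1.5311e-14


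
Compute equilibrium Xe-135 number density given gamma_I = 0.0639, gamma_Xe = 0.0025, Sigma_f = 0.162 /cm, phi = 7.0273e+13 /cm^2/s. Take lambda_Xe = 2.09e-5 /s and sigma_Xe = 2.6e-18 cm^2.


Xe_eq = (gamma_I + gamma_Xe) * Sigma_f * phi / (lambda_Xe + sigma_Xe * phi)
Numerator = (0.0639 + 0.0025) * 0.162 * 7.0273e+13 = 7.559126e+11
Denominator = 2.09e-5 + 2.6e-18 * 7.0273e+13 = 2.036098e-04
Xe_eq = 7.559126e+11 / 2.036098e-04 = 3.7126e+15 /cm^3

3.7126e+15


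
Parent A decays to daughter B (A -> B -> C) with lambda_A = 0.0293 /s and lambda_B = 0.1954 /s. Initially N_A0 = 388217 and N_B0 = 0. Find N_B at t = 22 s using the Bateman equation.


N_B(t) = lambda_A * N_A0 / (lambda_B - lambda_A) * [exp(-lambda_A*t) - exp(-lambda_B*t)]
exp(-0.0293*22) = 0.5248724; exp(-0.1954*22) = 0.01358485
N_B = 0.0293 * 388217 / (0.1954 - 0.0293) * (0.5248724 - 0.01358485)
N_B = 35014

35014


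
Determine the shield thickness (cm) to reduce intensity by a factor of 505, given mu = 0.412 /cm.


x = ln(factor) / mu
x = ln(505) / 0.412
x = 15.108 cm

15.108


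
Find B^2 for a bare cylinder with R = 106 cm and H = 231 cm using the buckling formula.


B^2 = (2.405/R)^2 + (pi/H)^2
B^2 = (2.405/106)^2 + (pi/231)^2
B^2 = 6.9974e-04 /cm^2

6.9974e-04


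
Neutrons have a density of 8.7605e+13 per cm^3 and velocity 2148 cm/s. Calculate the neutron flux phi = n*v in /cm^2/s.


phi = n * v
phi = 8.7605e+13 * 2148
phi = 1.8818e+17 /cm^2/s

1.8818e+17


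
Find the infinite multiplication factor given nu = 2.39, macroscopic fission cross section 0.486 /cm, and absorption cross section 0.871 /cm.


k_inf = nu * Sigma_f / Sigma_a
k_inf = 2.39 * 0.486 / 0.871
k_inf = 1.3336

1.3336


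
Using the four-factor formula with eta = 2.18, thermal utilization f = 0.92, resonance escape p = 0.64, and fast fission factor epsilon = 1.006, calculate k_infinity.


k_inf = eta * f * p * epsilon
k_inf = 2.18 * 0.92 * 0.64 * 1.006
k_inf = 1.2913

1.2913


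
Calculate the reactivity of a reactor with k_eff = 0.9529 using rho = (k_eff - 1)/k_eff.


rho = (k_eff - 1) / k_eff
rho = (0.9529 - 1) / 0.9529
rho = -0.049428

-0.049428


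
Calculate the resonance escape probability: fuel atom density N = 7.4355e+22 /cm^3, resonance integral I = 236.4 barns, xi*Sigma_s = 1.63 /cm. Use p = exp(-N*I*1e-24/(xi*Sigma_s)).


p = exp(-N * I * 1e-24 / (xi*Sigma_s))
p = exp(-7.4355e+22 * 236.4 * 1e-24 / 1.63)
p = 2.0734e-05

2.0734e-05


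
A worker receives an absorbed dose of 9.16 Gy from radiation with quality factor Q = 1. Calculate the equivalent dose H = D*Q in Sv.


H = D * Q
H = 9.16 * 1
H = 9.1600 Sv

9.1600


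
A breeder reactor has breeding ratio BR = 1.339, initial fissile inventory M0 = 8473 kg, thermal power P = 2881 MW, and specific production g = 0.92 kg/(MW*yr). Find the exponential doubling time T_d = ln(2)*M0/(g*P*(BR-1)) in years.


Breeding gain G = BR - 1 = 1.339 - 1 = 0.339
Fissile production rate = g * P * G = 0.92 * 2881 * 0.339 = 898.52628 kg/yr
T_d = ln(2) * M0 / (g * P * G)
T_d = ln(2) * 8473 / 898.52628 = 6.5363 yr

6.5363


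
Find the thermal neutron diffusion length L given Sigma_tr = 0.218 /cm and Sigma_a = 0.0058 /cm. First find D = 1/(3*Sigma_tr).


D = 1 / (3 * Sigma_tr) = 1 / (3 * 0.218) = 1.529052 cm
L = sqrt(D / Sigma_a)
L = sqrt(1.529052 / 0.0058)
L = 16.237 cm

16.237


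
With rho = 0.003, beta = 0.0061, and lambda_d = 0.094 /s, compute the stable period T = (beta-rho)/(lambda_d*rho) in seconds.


T = (beta - rho) / (lambda_d * rho)
T = (0.0061 - 0.003) / (0.094 * 0.003)
T = 10.993 s

10.993


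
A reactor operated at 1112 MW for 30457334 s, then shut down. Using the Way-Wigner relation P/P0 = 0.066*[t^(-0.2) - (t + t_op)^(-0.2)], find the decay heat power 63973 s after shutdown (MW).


P/P0 = 0.066 * [t^(-0.2) - (t + t_op)^(-0.2)]
P/P0 = 0.066 * [63973^(-0.2) - (63973 + 30457334)^(-0.2)]
P/P0 = 0.066 * [0.1093454 - 0.03184780] = 0.005114842
P = 1112 * 0.005114842 = 5.6877 MW

5.6877


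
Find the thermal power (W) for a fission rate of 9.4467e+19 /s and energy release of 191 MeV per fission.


P = fission_rate * E_MeV * 1.602e-13
P = 9.4467e+19 * 191 * 1.602e-13
P = 2.8905e+09 W

2.8905e+09


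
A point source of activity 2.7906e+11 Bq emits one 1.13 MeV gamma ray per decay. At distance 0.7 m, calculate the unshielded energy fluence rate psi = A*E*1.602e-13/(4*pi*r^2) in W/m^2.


psi = A * E * 1.602e-13 / (4*pi*r^2)
psi = 2.7906e+11 * 1.13 * 1.602e-13 / (4*pi*0.7^2)
psi = 0.0082041 W/m^2

0.0082041


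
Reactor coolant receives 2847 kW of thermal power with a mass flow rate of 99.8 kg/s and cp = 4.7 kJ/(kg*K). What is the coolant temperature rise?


dT = Q / (m_dot * cp)
dT = 2847 / (99.8 * 4.7)
dT = 6.0696 C

6.0696


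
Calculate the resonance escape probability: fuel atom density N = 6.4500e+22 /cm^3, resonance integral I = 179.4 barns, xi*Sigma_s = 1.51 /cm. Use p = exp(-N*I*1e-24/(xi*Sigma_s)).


p = exp(-N * I * 1e-24 / (xi*Sigma_s))
p = exp(-6.4500e+22 * 179.4 * 1e-24 / 1.51)
p = 4.6984e-04

4.6984e-04


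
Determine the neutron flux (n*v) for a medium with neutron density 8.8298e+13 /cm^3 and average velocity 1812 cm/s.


phi = n * v
phi = 8.8298e+13 * 1812
phi = 1.6000e+17 /cm^2/s

1.6000e+17


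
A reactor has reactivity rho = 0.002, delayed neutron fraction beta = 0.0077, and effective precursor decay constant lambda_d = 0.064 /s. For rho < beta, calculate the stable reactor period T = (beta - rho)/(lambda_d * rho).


T = (beta - rho) / (lambda_d * rho)
T = (0.0077 - 0.002) / (0.064 * 0.002)
T = 44.531 s

44.531


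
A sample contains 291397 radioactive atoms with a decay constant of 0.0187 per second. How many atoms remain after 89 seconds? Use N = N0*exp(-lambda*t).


N = N0 * exp(-lambda * t)
N = 291397 * exp(-0.0187 * 89)
N = 55168

55168


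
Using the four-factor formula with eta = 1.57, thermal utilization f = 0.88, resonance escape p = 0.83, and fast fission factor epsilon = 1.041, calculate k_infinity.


k_inf = eta * f * p * epsilon
k_inf = 1.57 * 0.88 * 0.83 * 1.041
k_inf = 1.1937

1.1937


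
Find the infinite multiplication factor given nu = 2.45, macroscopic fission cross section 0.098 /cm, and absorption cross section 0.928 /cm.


k_inf = nu * Sigma_f / Sigma_a
k_inf = 2.45 * 0.098 / 0.928
k_inf = 0.25873

0.25873


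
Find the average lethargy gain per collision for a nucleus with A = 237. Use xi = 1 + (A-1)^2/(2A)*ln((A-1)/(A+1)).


xi = 1 + (A-1)^2/(2A) * ln((A-1)/(A+1))
xi = 1 + (237-1)^2/(2*237) * ln((237-1)/(237 +1))
xi = 0.0084151

0.0084151


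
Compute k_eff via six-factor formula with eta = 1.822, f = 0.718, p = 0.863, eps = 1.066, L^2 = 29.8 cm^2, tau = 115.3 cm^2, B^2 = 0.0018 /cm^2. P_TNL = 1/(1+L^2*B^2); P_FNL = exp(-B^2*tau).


k_inf = eta*f*p*eps = 1.822*0.718*0.863*1.066 = 1.203485
P_TNL = 1/(1 + L^2*B^2) = 1/(1 + 29.8*0.0018) = 0.9490908
P_FNL = exp(-B^2*tau) = exp(-0.0018*115.3) = 0.8125807
k_eff = k_inf * P_TNL * P_FNL = 1.203485 * 0.9490908 * 0.8125807
k_eff = 0.92814

0.92814


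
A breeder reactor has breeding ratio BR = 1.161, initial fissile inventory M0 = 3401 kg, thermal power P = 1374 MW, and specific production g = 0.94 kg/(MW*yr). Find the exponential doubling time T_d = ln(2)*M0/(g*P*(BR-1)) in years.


Breeding gain G = BR - 1 = 1.161 - 1 = 0.161
Fissile production rate = g * P * G = 0.94 * 1374 * 0.161 = 207.94116 kg/yr
T_d = ln(2) * M0 / (g * P * G)
T_d = ln(2) * 3401 / 207.94116 = 11.337 yr

11.337


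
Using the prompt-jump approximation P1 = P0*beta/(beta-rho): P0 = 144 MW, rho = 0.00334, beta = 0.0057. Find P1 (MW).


P1/P0 = beta / (beta - rho)
P1/P0 = 0.0057 / (0.0057 - 0.00334) = 2.415254
P1 = 144 * 2.415254 = 347.80 MW

347.80


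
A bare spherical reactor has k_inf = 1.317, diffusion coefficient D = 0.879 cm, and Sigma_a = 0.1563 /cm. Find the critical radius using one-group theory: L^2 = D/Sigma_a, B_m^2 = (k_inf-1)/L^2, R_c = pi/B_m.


L^2 = D / Sigma_a = 0.879 / 0.1563 = 5.623800 cm^2
B_m^2 = (k_inf - 1) / L^2 = (1.317 - 1) / 5.623800 = 0.05636758 /cm^2
For a bare sphere: B_g = pi/R, so R_c = pi / sqrt(B_m^2)
R_c = pi / sqrt(0.05636758) = 13.232 cm

13.232


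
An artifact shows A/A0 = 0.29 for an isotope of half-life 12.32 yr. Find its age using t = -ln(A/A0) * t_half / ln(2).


lambda = ln(2) / t_half = ln(2) / 12.32 = 0.05626195 /yr
t = -ln(A/A0) / lambda
t = -ln(0.29) / 0.05626195
t = 22.002 yr

22.002


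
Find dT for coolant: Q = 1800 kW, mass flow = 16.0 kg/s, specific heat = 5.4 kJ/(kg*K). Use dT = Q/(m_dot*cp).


dT = Q / (m_dot * cp)
dT = 1800 / (16.0 * 5.4)
dT = 20.833 C

20.833


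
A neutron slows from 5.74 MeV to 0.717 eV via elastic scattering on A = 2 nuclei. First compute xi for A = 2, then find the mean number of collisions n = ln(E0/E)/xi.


xi = 1 + (A-1)^2/(2A)*ln((A-1)/(A+1)) = 0.7253469 (for A = 2)
n = ln(E0/E) / xi
n = ln(5.74e6 / 0.717) / 0.7253469
n = ln(8.005579e+06) / 0.7253469 = 21.915

21.915


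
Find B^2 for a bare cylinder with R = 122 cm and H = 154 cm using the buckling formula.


B^2 = (2.405/R)^2 + (pi/H)^2
B^2 = (2.405/122)^2 + (pi/154)^2
B^2 = 8.0476e-04 /cm^2

8.0476e-04


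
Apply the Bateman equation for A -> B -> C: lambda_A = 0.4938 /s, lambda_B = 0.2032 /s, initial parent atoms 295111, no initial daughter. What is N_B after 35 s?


N_B(t) = lambda_A * N_A0 / (lambda_B - lambda_A) * [exp(-lambda_A*t) - exp(-lambda_B*t)]
exp(-0.4938*35) = 3.119525e-08; exp(-0.2032*35) = 8.152628e-04
N_B = 0.4938 * 295111 / (0.2032 - 0.4938) * (3.119525e-08 - 8.152628e-04)
N_B = 408.81

408.81


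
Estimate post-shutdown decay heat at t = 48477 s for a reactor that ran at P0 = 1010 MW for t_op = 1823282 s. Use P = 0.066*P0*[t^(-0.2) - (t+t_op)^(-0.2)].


P/P0 = 0.066 * [t^(-0.2) - (t + t_op)^(-0.2)]
P/P0 = 0.066 * [48477^(-0.2) - (48477 + 1823282)^(-0.2)]
P/P0 = 0.066 * [0.1155827 - 0.05566087] = 0.003954841
P = 1010 * 0.003954841 = 3.9944 MW

3.9944


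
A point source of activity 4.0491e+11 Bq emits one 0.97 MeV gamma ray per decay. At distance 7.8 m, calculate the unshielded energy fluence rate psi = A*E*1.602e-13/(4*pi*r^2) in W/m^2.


psi = A * E * 1.602e-13 / (4*pi*r^2)
psi = 4.0491e+11 * 0.97 * 1.602e-13 / (4*pi*7.8^2)
psi = 8.2299e-05 W/m^2

8.2299e-05


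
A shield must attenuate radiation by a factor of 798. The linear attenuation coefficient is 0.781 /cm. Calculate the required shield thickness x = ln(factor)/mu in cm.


x = ln(factor) / mu
x = ln(798) / 0.781
x = 8.5558 cm

8.5558


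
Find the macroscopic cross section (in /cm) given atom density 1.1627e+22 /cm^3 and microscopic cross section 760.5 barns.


Sigma = N * sigma_barns * 1e-24
Sigma = 1.1627e+22 * 760.5 * 1e-24
Sigma = 8.8423 /cm

8.8423


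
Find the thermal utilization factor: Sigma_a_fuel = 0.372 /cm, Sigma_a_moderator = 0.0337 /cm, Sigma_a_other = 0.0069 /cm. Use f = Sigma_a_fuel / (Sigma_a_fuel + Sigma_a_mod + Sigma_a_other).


f = Sigma_a_fuel / (Sigma_a_fuel + Sigma_a_mod + Sigma_a_other)
f = 0.372 / (0.372 + 0.0337 + 0.0069)
f = 0.90160

0.90160


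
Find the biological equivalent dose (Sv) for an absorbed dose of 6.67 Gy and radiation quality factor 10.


H = D * Q
H = 6.67 * 10
H = 66.700 Sv

66.700


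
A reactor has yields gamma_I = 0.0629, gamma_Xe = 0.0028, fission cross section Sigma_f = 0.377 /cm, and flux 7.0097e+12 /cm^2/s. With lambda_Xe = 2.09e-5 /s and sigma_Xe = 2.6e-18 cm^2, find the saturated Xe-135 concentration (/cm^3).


Xe_eq = (gamma_I + gamma_Xe) * Sigma_f * phi / (lambda_Xe + sigma_Xe * phi)
Numerator = (0.0629 + 0.0028) * 0.377 * 7.0097e+12 = 1.736226e+11
Denominator = 2.09e-5 + 2.6e-18 * 7.0097e+12 = 3.912522e-05
Xe_eq = 1.736226e+11 / 3.912522e-05 = 4.4376e+15 /cm^3

4.4376e+15


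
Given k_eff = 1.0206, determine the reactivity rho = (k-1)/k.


rho = (k_eff - 1) / k_eff
rho = (1.0206 - 1) / 1.0206
rho = 0.020184

0.020184


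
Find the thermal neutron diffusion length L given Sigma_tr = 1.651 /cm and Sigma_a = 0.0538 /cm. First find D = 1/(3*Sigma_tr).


D = 1 / (3 * Sigma_tr) = 1 / (3 * 1.651) = 0.2018978 cm
L = sqrt(D / Sigma_a)
L = sqrt(0.2018978 / 0.0538)
L = 1.9372 cm

1.9372


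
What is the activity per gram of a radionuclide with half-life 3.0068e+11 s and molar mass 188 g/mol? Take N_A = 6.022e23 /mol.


lambda = ln(2) / t_half = ln(2) / 3.0068e+11 = 2.305265e-12 /s
SA = lambda * N_A / M
SA = 2.305265e-12 * 6.022e23 / 188
SA = 7.3842e+09 Bq/g

7.3842e+09


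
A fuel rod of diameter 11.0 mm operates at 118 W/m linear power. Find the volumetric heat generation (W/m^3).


r = D / 2 / 1000 = 11.0 / 2 / 1000 = 0.0055 m
q''' = q' / (pi * r^2)
q''' = 118 / (pi * 0.0055^2)
q''' = 1.2417e+06 W/m^3

1.2417e+06


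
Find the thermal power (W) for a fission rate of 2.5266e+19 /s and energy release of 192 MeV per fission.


P = fission_rate * E_MeV * 1.602e-13
P = 2.5266e+19 * 192 * 1.602e-13
P = 7.7714e+08 W

7.7714e+08


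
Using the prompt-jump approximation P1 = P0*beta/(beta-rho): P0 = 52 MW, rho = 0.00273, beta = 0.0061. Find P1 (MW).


P1/P0 = beta / (beta - rho)
P1/P0 = 0.0061 / (0.0061 - 0.00273) = 1.810089
P1 = 52 * 1.810089 = 94.125 MW

94.125


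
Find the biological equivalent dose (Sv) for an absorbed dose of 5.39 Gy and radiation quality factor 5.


H = D * Q
H = 5.39 * 5
H = 26.950 Sv

26.950


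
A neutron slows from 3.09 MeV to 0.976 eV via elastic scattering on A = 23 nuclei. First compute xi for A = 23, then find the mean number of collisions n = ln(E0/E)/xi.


xi = 1 + (A-1)^2/(2A)*ln((A-1)/(A+1)) = 0.08448899 (for A = 23)
n = ln(E0/E) / xi
n = ln(3.09e6 / 0.976) / 0.08448899
n = ln(3.165984e+06) / 0.08448899 = 177.16

177.16


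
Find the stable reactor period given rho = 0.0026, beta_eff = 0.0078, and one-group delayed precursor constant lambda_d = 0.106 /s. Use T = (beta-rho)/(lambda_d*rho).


T = (beta - rho) / (lambda_d * rho)
T = (0.0078 - 0.0026) / (0.106 * 0.0026)
T = 18.868 s

18.868


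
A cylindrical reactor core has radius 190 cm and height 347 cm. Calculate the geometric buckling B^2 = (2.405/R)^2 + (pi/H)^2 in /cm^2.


B^2 = (2.405/R)^2 + (pi/H)^2
B^2 = (2.405/190)^2 + (pi/347)^2
B^2 = 2.4219e-04 /cm^2

2.4219e-04


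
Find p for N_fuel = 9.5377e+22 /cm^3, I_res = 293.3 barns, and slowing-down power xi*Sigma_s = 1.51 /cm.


p = exp(-N * I * 1e-24 / (xi*Sigma_s))
p = exp(-9.5377e+22 * 293.3 * 1e-24 / 1.51)
p = 9.0015e-09

9.0015e-09


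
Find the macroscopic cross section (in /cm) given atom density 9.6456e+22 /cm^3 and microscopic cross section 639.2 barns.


Sigma = N * sigma_barns * 1e-24
Sigma = 9.6456e+22 * 639.2 * 1e-24
Sigma = 61.655 /cm

61.655


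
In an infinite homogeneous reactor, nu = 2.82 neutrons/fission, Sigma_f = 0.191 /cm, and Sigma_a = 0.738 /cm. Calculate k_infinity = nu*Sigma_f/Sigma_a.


k_inf = nu * Sigma_f / Sigma_a
k_inf = 2.82 * 0.191 / 0.738
k_inf = 0.72984

0.72984


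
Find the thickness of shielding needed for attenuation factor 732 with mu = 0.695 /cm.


x = ln(factor) / mu
x = ln(732) / 0.695
x = 9.4903 cm

9.4903


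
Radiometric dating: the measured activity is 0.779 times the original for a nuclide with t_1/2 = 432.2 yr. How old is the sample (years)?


lambda = ln(2) / t_half = ln(2) / 432.2 = 0.001603765 /yr
t = -ln(A/A0) / lambda
t = -ln(0.779) / 0.001603765
t = 155.72 yr

155.72


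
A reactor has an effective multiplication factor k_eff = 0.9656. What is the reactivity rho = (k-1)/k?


rho = (k_eff - 1) / k_eff
rho = (0.9656 - 1) / 0.9656
rho = -0.035626

-0.035626


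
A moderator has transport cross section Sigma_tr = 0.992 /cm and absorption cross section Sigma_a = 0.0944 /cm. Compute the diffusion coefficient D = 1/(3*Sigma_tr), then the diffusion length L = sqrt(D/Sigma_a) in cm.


D = 1 / (3 * Sigma_tr) = 1 / (3 * 0.992) = 0.3360215 cm
L = sqrt(D / Sigma_a)
L = sqrt(0.3360215 / 0.0944)
L = 1.8867 cm

1.8867


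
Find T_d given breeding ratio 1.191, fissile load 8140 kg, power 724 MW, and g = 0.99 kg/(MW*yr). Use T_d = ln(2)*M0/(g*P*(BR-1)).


Breeding gain G = BR - 1 = 1.191 - 1 = 0.191
Fissile production rate = g * P * G = 0.99 * 724 * 0.191 = 136.90116 kg/yr
T_d = ln(2) * M0 / (g * P * G)
T_d = ln(2) * 8140 / 136.90116 = 41.214 yr

41.214


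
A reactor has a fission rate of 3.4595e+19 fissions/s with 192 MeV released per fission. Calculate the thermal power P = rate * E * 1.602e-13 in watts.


P = fission_rate * E_MeV * 1.602e-13
P = 3.4595e+19 * 192 * 1.602e-13
P = 1.0641e+09 W

1.0641e+09


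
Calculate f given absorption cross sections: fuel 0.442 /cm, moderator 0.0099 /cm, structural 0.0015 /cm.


f = Sigma_a_fuel / (Sigma_a_fuel + Sigma_a_mod + Sigma_a_other)
f = 0.442 / (0.442 + 0.0099 + 0.0015)
f = 0.97486

0.97486


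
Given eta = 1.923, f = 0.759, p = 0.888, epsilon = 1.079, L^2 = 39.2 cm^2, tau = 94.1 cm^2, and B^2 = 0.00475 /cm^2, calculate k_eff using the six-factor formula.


k_inf = eta*f*p*eps = 1.923*0.759*0.888*1.079 = 1.398477
P_TNL = 1/(1 + L^2*B^2) = 1/(1 + 39.2*0.00475) = 0.8430282
P_FNL = exp(-B^2*tau) = exp(-0.00475*94.1) = 0.6395599
k_eff = k_inf * P_TNL * P_FNL = 1.398477 * 0.8430282 * 0.6395599
k_eff = 0.75401

0.75401


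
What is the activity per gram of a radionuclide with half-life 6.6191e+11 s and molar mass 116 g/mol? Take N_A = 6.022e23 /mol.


lambda = ln(2) / t_half = ln(2) / 6.6191e+11 = 1.047192e-12 /s
SA = lambda * N_A / M
SA = 1.047192e-12 * 6.022e23 / 116
SA = 5.4364e+09 Bq/g

5.4364e+09


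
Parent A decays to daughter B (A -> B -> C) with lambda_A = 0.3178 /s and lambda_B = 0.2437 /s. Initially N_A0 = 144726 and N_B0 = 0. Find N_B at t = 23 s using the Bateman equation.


N_B(t) = lambda_A * N_A0 / (lambda_B - lambda_A) * [exp(-lambda_A*t) - exp(-lambda_B*t)]
exp(-0.3178*23) = 6.692185e-04; exp(-0.2437*23) = 0.003679053
N_B = 0.3178 * 144726 / (0.2437 - 0.3178) * (6.692185e-04 - 0.003679053)
N_B = 1868.2

1868.2


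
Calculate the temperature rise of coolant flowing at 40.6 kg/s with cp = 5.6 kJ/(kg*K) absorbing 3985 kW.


dT = Q / (m_dot * cp)
dT = 3985 / (40.6 * 5.6)
dT = 17.527 C

17.527


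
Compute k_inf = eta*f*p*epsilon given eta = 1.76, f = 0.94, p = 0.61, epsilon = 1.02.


k_inf = eta * f * p * epsilon
k_inf = 1.76 * 0.94 * 0.61 * 1.02
k_inf = 1.0294

1.0294


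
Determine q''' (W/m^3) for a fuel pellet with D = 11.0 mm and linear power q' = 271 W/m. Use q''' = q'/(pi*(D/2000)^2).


r = D / 2 / 1000 = 11.0 / 2 / 1000 = 0.0055 m
q''' = q' / (pi * r^2)
q''' = 271 / (pi * 0.0055^2)
q''' = 2.8516e+06 W/m^3

2.8516e+06


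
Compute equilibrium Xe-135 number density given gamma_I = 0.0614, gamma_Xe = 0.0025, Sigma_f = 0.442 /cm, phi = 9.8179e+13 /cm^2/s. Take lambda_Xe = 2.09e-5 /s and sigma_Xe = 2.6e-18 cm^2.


Xe_eq = (gamma_I + gamma_Xe) * Sigma_f * phi / (lambda_Xe + sigma_Xe * phi)
Numerator = (0.0614 + 0.0025) * 0.442 * 9.8179e+13 = 2.772948e+12
Denominator = 2.09e-5 + 2.6e-18 * 9.8179e+13 = 2.761654e-04
Xe_eq = 2.772948e+12 / 2.761654e-04 = 1.0041e+16 /cm^3

1.0041e+16


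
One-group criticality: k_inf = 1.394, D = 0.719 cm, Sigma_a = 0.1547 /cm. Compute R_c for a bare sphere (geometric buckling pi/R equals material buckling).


L^2 = D / Sigma_a = 0.719 / 0.1547 = 4.647705 cm^2
B_m^2 = (k_inf - 1) / L^2 = (1.394 - 1) / 4.647705 = 0.08477302 /cm^2
For a bare sphere: B_g = pi/R, so R_c = pi / sqrt(B_m^2)
R_c = pi / sqrt(0.08477302) = 10.790 cm

10.790
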